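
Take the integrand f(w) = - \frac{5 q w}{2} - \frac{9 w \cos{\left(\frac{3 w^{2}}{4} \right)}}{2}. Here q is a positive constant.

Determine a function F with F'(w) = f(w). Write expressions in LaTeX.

An antiderivative is F(w) = - \frac{5 q w^{2}}{4} - 3 \sin{\left(\frac{3 w^{2}}{4} \right)}.

The integrand splits into summands that can be handled one at a time.
Check: d/dw[- \frac{5 q w^{2}}{4} - 3 \sin{\left(\frac{3 w^{2}}{4} \right)}] = - \frac{5 q w}{2} - \frac{9 w \cos{\left(\frac{3 w^{2}}{4} \right)}}{2} = f(w).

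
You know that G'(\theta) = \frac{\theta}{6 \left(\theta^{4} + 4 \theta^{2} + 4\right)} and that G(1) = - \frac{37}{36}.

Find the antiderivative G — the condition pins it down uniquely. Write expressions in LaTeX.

G'(\theta) matches the chain-rule pattern g'(h)*h' with inner function h(\theta) = 3 \theta^{2} + 6; substituting u = h(\theta) collapses the integral.
A general antiderivative is - \frac{1}{4 \left(3 \theta^{2} + 6\right)} + C.
The condition gives C = - \frac{37}{36} - (- \frac{1}{36}) = -1.
So G(\theta) = \frac{- 12 \theta^{2} - 25}{12 \theta^{2} + 24}.
Check: d/d\theta[\frac{- 12 \theta^{2} - 25}{12 \theta^{2} + 24}] = \frac{\theta}{6 \theta^{4} + 24 \theta^{2} + 24}, which equals G'(\theta).

G(\theta) = \frac{- 12 \theta^{2} - 25}{12 \theta^{2} + 24}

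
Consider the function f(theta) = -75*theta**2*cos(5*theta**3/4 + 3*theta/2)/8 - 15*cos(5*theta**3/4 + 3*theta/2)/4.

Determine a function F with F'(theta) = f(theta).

f matches the chain-rule pattern g'(h)*h' with inner function h(theta) = 5*theta**3/4 + 3*theta/2; substituting u = h(theta) collapses the integral.
Check: d/dtheta[-5*sin(5*theta**3/4 + 3*theta/2)/2] = -75*theta**2*cos(5*theta**3/4 + 3*theta/2)/8 - 15*cos(5*theta**3/4 + 3*theta/2)/4 = f(theta).

An antiderivative is F(theta) = -5*sin(5*theta**3/4 + 3*theta/2)/2.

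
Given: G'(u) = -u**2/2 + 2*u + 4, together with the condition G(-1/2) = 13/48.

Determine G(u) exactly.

Integrate term by term and add the pieces.
A general antiderivative is -u**3/6 + u**2 + 4*u + C.
The condition gives C = 13/48 - (-83/48) = 2.
So G(u) = -u**3/6 + u**2 + 4*u + 2.
Check: d/du[-u**3/6 + u**2 + 4*u + 2] = -u**2/2 + 2*u + 4 = G'(u).

G(u) = -u**3/6 + u**2 + 4*u + 2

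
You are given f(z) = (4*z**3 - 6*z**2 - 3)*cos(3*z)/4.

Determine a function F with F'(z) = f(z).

Whatever form F(z) takes, F'(z) = f(z) is non-negotiable.
Check: d/dz[(36*z**3*sin(3*z) - 54*z**2*sin(3*z) + 36*z**2*cos(3*z) - 24*z*sin(3*z) - 36*z*cos(3*z) - 15*sin(3*z) - 8*cos(3*z))/108] = z**3*cos(3*z) - 3*z**2*cos(3*z)/2 - 3*cos(3*z)/4, which equals f(z).

An antiderivative is F(z) = (36*z**3*sin(3*z) - 54*z**2*sin(3*z) + 36*z**2*cos(3*z) - 24*z*sin(3*z) - 36*z*cos(3*z) - 15*sin(3*z) - 8*cos(3*z))/108.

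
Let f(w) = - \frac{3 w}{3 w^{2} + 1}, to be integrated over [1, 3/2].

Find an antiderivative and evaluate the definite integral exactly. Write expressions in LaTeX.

Antiderivative: F(w) = - \frac{\log{\left(3 w^{2} + 1 \right)}}{2}; value = - \frac{\log{\left(\frac{31}{8} \right)}}{2} + \frac{\log{\left(2 \right)}}{2}

f matches the chain-rule pattern g'(h)*h' with inner function h(w) = \frac{3 w^{2}}{2} + \frac{1}{2}; substituting u = h(w) collapses the integral.
F(w) = - \frac{\log{\left(3 w^{2} + 1 \right)}}{2} is an antiderivative of f.
Check: d/dw[- \frac{\log{\left(3 w^{2} + 1 \right)}}{2}] = - \frac{3 w}{3 w^{2} + 1} = f(w).
F(3/2) = - \frac{\log{\left(\frac{31}{4} \right)}}{2}; F(1) = - \frac{\log{\left(4 \right)}}{2}.
Integral = F(3/2) - F(1) = - \frac{\log{\left(\frac{31}{8} \right)}}{2} + \frac{\log{\left(2 \right)}}{2}.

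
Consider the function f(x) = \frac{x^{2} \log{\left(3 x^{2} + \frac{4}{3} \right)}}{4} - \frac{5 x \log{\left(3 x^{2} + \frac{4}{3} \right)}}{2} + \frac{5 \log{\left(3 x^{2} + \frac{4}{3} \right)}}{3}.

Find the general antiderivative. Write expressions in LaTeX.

The integrand splits into summands that can be handled one at a time.
Check: d/dx[\frac{x^{3} \log{\left(3 x^{2} + \frac{4}{3} \right)}}{12} - \frac{x^{3}}{18} - \frac{5 x^{2} \log{\left(3 x^{2} + \frac{4}{3} \right)}}{4} + \frac{5 x^{2}}{4} + \frac{5 x \log{\left(3 x^{2} + \frac{4}{3} \right)}}{3} - \frac{88 x}{27} - \frac{5 \log{\left(x^{2} + \frac{4}{9} \right)}}{9} + \frac{176 \operatorname{atan}{\left(\frac{3 x}{2} \right)}}{81}] = \frac{x^{2} \log{\left(3 x^{2} + \frac{4}{3} \right)}}{4} - \frac{5 x \log{\left(3 x^{2} + \frac{4}{3} \right)}}{2} + \frac{5 \log{\left(3 x^{2} + \frac{4}{3} \right)}}{3} = f(x).

F(x) = \frac{x^{3} \log{\left(3 x^{2} + \frac{4}{3} \right)}}{12} - \frac{x^{3}}{18} - \frac{5 x^{2} \log{\left(3 x^{2} + \frac{4}{3} \right)}}{4} + \frac{5 x^{2}}{4} + \frac{5 x \log{\left(3 x^{2} + \frac{4}{3} \right)}}{3} - \frac{88 x}{27} - \frac{5 \log{\left(x^{2} + \frac{4}{9} \right)}}{9} + \frac{176 \operatorname{atan}{\left(\frac{3 x}{2} \right)}}{81} + C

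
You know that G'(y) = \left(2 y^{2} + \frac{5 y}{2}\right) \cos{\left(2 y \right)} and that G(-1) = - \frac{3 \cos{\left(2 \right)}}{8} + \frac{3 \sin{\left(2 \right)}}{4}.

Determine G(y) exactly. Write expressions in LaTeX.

G(y) = y^{2} \sin{\left(2 y \right)} + \frac{5 y \sin{\left(2 y \right)}}{4} + y \cos{\left(2 y \right)} - \frac{\sin{\left(2 y \right)}}{2} + \frac{5 \cos{\left(2 y \right)}}{8}

Differentiate the proposed G(y) back; it has to land on the given G'(y).
A general antiderivative is y^{2} \sin{\left(2 y \right)} + \frac{5 y \sin{\left(2 y \right)}}{4} + y \cos{\left(2 y \right)} - \frac{\sin{\left(2 y \right)}}{2} + \frac{5 \cos{\left(2 y \right)}}{8} + C.
The condition gives C = - \frac{3 \cos{\left(2 \right)}}{8} + \frac{3 \sin{\left(2 \right)}}{4} - (- \frac{3 \cos{\left(2 \right)}}{8} + \frac{3 \sin{\left(2 \right)}}{4}) = 0.
So G(y) = y^{2} \sin{\left(2 y \right)} + \frac{5 y \sin{\left(2 y \right)}}{4} + y \cos{\left(2 y \right)} - \frac{\sin{\left(2 y \right)}}{2} + \frac{5 \cos{\left(2 y \right)}}{8}.
Check: d/dy[y^{2} \sin{\left(2 y \right)} + \frac{5 y \sin{\left(2 y \right)}}{4} + y \cos{\left(2 y \right)} - \frac{\sin{\left(2 y \right)}}{2} + \frac{5 \cos{\left(2 y \right)}}{8}] = 2 y^{2} \cos{\left(2 y \right)} + \frac{5 y \cos{\left(2 y \right)}}{2}, which equals G'(y).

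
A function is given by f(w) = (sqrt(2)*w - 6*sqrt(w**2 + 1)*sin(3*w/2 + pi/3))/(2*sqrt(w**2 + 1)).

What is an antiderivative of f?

An antiderivative is F(w) = sqrt(w**2/2 + 1/2) + 2*cos(3*w/2 + pi/3).

An antiderivative F(w) passes only if d/dw[F] lands on f(w) exactly.
Check: d/dw[sqrt(w**2/2 + 1/2) + 2*cos(3*w/2 + pi/3)] = (sqrt(2)*w - 6*sqrt(w**2 + 1)*sin(3*w/2 + pi/3))/(2*sqrt(w**2 + 1)) = f(w).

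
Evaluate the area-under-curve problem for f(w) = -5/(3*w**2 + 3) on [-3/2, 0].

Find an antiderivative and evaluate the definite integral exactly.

A candidate is checked by its d/dw: the result must match f(w).
F(w) = -5*atan(w)/3 is an antiderivative of f.
Check: d/dw[-5*atan(w)/3] = -5/(3*w**2 + 3) = f(w).
F(0) = 0; F(-3/2) = 5*atan(3/2)/3.
Integral = F(0) - F(-3/2) = -5*atan(3/2)/3.

Antiderivative: F(w) = -5*atan(w)/3; value = -5*atan(3/2)/3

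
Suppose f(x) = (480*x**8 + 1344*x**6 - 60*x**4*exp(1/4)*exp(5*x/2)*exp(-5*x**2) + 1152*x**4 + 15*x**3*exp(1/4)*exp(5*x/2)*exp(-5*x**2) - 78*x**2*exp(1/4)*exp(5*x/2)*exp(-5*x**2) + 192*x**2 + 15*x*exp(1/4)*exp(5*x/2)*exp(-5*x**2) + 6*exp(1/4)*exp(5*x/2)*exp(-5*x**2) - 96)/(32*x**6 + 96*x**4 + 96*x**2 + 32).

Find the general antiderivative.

For F(x) to be correct the identity F'(x) - f(x) = 0 must hold.
Check: d/dx[x*(80*x**6 + 112*x**4 - 16*x**2 + 3*exp(1/4)*exp(5*x/2)*exp(-5*x**2) - 48)/(16*(x**2 + 1)**2)] = (480*x**8*exp(5*x**2) + 1344*x**6*exp(5*x**2) - 60*x**4*exp(1/4)*exp(5*x/2) + 1152*x**4*exp(5*x**2) + 15*x**3*exp(1/4)*exp(5*x/2) - 78*x**2*exp(1/4)*exp(5*x/2) + 192*x**2*exp(5*x**2) + 15*x*exp(1/4)*exp(5*x/2) + 6*exp(1/4)*exp(5*x/2) - 96*exp(5*x**2))/(32*x**6*exp(5*x**2) + 96*x**4*exp(5*x**2) + 96*x**2*exp(5*x**2) + 32*exp(5*x**2)), which equals f(x).

F(x) = x*(80*x**6 + 112*x**4 - 16*x**2 + 3*exp(1/4)*exp(5*x/2)*exp(-5*x**2) - 48)/(16*(x**2 + 1)**2) + C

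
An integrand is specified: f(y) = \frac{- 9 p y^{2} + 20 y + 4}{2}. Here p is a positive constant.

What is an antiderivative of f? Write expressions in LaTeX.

An antiderivative is F(y) = \frac{- 3 p y^{3} + 10 y^{2} + 4 y + 4}{2}.

A candidate is checked by its d/dy: the result must match f(y).
Check: d/dy[\frac{- 3 p y^{3} + 10 y^{2} + 4 y + 4}{2}] = - \frac{9 p y^{2}}{2} + 10 y + 2, which equals f(y).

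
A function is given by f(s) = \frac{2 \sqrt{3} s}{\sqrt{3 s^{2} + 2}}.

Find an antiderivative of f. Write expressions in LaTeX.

f matches the chain-rule pattern g'(h)*h' with inner function h(s) = s^{2} + \frac{2}{3}; substituting u = h(s) collapses the integral.
Check: d/ds[\frac{2 \sqrt{3} \sqrt{3 s^{2} + 2}}{3}] = \frac{2 \sqrt{3} s}{\sqrt{3 s^{2} + 2}} = f(s).

An antiderivative is F(s) = \frac{2 \sqrt{3} \sqrt{3 s^{2} + 2}}{3}.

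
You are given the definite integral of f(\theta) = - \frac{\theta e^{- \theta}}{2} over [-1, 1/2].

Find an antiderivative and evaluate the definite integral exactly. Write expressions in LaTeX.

f has the shape u'v + uv' for u = \frac{\theta}{2} + \frac{1}{2} and v = e^{- \theta} — it is the derivative of the product u*v.
F(\theta) = \frac{\theta e^{- \theta}}{2} + \frac{e^{- \theta}}{2} is an antiderivative of f.
Check: d/d\theta[\frac{\theta e^{- \theta}}{2} + \frac{e^{- \theta}}{2}] = - \frac{\theta e^{- \theta}}{2} = f(\theta).
F(1/2) = \frac{3}{4 e^{\frac{1}{2}}}; F(-1) = 0.
Integral = F(1/2) - F(-1) = \frac{3}{4 e^{\frac{1}{2}}}.

Antiderivative: F(\theta) = \frac{\theta e^{- \theta}}{2} + \frac{e^{- \theta}}{2}; value = \frac{3}{4 e^{\frac{1}{2}}}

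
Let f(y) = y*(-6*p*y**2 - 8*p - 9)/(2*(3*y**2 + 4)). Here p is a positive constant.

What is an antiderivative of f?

An antiderivative is F(y) = -p*y**2/2 - 3*log(3*y**2 + 4)/4.

Check any antiderivative F(y) by computing F'(y) and comparing it with f(y).
Check: d/dy[-p*y**2/2 - 3*log(3*y**2 + 4)/4] = (-6*p*y**3 - 8*p*y - 9*y)/(6*y**2 + 8), which equals f(y).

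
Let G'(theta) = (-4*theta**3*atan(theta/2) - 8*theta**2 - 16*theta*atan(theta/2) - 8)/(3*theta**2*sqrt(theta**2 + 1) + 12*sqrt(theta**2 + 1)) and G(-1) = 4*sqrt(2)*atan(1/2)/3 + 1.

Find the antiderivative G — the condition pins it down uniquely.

G(theta) = (-4*sqrt(theta**2 + 1)*atan(theta/2) + 3)/3

G'(theta) has the shape u'v + uv' for u = -4*sqrt(theta**2 + 1)/3 and v = atan(theta/2) — it is the derivative of the product u*v.
A general antiderivative is -4*sqrt(theta**2 + 1)*atan(theta/2)/3 + C.
The condition gives C = 4*sqrt(2)*atan(1/2)/3 + 1 - (4*sqrt(2)*atan(1/2)/3) = 1.
So G(theta) = (-4*sqrt(theta**2 + 1)*atan(theta/2) + 3)/3.
Check: d/dtheta[(-4*sqrt(theta**2 + 1)*atan(theta/2) + 3)/3] = (-4*theta**3*atan(theta/2) - 8*theta**2 - 16*theta*atan(theta/2) - 8)/(3*theta**2*sqrt(theta**2 + 1) + 12*sqrt(theta**2 + 1)) = G'(theta).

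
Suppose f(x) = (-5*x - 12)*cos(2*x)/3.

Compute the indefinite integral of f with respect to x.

F(x) = -5*x*sin(2*x)/6 - 2*sin(2*x) - 5*cos(2*x)/12 + C

Whatever form F(x) takes, F'(x) = f(x) is non-negotiable.
Check: d/dx[-5*x*sin(2*x)/6 - 2*sin(2*x) - 5*cos(2*x)/12] = -5*x*cos(2*x)/3 - 4*cos(2*x), which equals f(x).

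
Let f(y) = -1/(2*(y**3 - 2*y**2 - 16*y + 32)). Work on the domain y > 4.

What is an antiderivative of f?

Factor the denominator (2*(y - 4)*(y - 2)*(y + 4)) and decompose: f = -1/(96*(y + 4)) + 1/(24*(y - 2)) - 1/(32*(y - 4)); each piece integrates to a log, atan, or power term.
Check: d/dy[(-3*log(y - 4) + 4*log(y - 2) - log(y + 4))/96] = -1/(2*y**3 - 4*y**2 - 32*y + 64), which equals f(y).

An antiderivative is F(y) = (-3*log(y - 4) + 4*log(y - 2) - log(y + 4))/96.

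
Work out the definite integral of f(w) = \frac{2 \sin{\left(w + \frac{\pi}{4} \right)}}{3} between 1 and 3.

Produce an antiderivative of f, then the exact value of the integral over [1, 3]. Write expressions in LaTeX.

For F(w) to be correct the identity F'(w) - f(w) = 0 must hold.
F(w) = - \frac{2 \cos{\left(w + \frac{\pi}{4} \right)}}{3} is an antiderivative of f.
Check: d/dw[- \frac{2 \cos{\left(w + \frac{\pi}{4} \right)}}{3}] = \frac{2 \sin{\left(w + \frac{\pi}{4} \right)}}{3} = f(w).
F(3) = - \frac{2 \cos{\left(\frac{\pi}{4} + 3 \right)}}{3}; F(1) = - \frac{2 \cos{\left(\frac{\pi}{4} + 1 \right)}}{3}.
Integral = F(3) - F(1) = \frac{2 \cos{\left(\frac{\pi}{4} + 1 \right)}}{3} - \frac{2 \cos{\left(\frac{\pi}{4} + 3 \right)}}{3}.

Antiderivative: F(w) = - \frac{2 \cos{\left(w + \frac{\pi}{4} \right)}}{3}; value = \frac{2 \cos{\left(\frac{\pi}{4} + 1 \right)}}{3} - \frac{2 \cos{\left(\frac{\pi}{4} + 3 \right)}}{3}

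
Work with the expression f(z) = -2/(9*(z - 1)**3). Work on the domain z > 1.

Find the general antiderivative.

F(z) = 1/(9*z**2 - 18*z + 9) + C

Any candidate F(z) must reproduce f(z) exactly when differentiated.
Check: d/dz[1/(9*z**2 - 18*z + 9)] = -2/(9*z**3 - 27*z**2 + 27*z - 9), which equals f(z).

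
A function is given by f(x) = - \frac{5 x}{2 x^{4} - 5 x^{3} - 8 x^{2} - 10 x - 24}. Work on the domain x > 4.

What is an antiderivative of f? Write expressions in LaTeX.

An antiderivative is F(x) = - \frac{10 \log{\left(x - 4 \right)}}{99} - \frac{30 \log{\left(x + \frac{3}{2} \right)}}{187} + \frac{20 \log{\left(x^{2} + 2 \right)}}{153} + \frac{25 \sqrt{2} \operatorname{atan}{\left(\frac{\sqrt{2} x}{2} \right)}}{306}.

Factor the denominator (\left(x - 4\right) \left(2 x + 3\right) \left(x^{2} + 2\right)) and decompose: f = \frac{5 \left(8 x + 5\right)}{153 \left(x^{2} + 2\right)} - \frac{60}{187 \left(2 x + 3\right)} - \frac{10}{99 \left(x - 4\right)}; each piece integrates to a log, atan, or power term.
Check: d/dx[- \frac{10 \log{\left(x - 4 \right)}}{99} - \frac{30 \log{\left(x + \frac{3}{2} \right)}}{187} + \frac{20 \log{\left(x^{2} + 2 \right)}}{153} + \frac{25 \sqrt{2} \operatorname{atan}{\left(\frac{\sqrt{2} x}{2} \right)}}{306}] = - \frac{5 x}{2 x^{4} - 5 x^{3} - 8 x^{2} - 10 x - 24} = f(x).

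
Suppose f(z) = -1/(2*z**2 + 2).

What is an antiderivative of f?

Differentiate the proposed F(z) back; it has to land on f(z) exactly.
Check: d/dz[-atan(z)/2] = -1/(2*z**2 + 2) = f(z).

An antiderivative is F(z) = -atan(z)/2.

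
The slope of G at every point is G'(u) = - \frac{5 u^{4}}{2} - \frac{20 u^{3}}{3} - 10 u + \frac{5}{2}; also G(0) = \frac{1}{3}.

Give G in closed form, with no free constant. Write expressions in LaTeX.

G(u) = - \frac{u^{5}}{2} - \frac{5 u^{4}}{3} - 5 u^{2} + \frac{5 u}{2} + \frac{1}{3}

The integrand splits into summands that can be handled one at a time.
A general antiderivative is - \frac{u^{5}}{2} - \frac{5 u^{4}}{3} - 5 u^{2} + \frac{5 u}{2} + \frac{1}{3} + C.
The condition gives C = \frac{1}{3} - (\frac{1}{3}) = 0.
So G(u) = - \frac{u^{5}}{2} - \frac{5 u^{4}}{3} - 5 u^{2} + \frac{5 u}{2} + \frac{1}{3}.
Check: d/du[- \frac{u^{5}}{2} - \frac{5 u^{4}}{3} - 5 u^{2} + \frac{5 u}{2} + \frac{1}{3}] = - \frac{5 u^{4}}{2} - \frac{20 u^{3}}{3} - 10 u + \frac{5}{2} = G'(u).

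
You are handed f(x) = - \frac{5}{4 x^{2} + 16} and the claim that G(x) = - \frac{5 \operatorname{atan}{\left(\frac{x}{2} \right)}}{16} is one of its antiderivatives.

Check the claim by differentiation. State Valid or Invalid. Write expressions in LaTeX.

d/dx[G] = - \frac{5}{8 x^{2} + 32}
d/dx[G] - f(x) = \frac{5}{8 x^{2} + 32} != 0.

Invalid: d/dx[G] - f = \frac{5}{8 x^{2} + 32}, which is not 0.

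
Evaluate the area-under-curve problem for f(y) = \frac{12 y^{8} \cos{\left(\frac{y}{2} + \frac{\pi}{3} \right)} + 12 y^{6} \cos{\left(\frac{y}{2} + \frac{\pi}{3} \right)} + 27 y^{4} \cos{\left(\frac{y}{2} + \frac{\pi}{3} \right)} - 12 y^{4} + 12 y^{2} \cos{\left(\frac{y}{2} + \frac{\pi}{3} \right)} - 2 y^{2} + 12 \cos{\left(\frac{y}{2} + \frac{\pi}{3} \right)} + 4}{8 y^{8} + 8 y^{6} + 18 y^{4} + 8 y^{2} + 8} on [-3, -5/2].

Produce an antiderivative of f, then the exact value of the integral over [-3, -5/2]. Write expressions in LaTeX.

Antiderivative: F(y) = \frac{6 y^{4} \sin{\left(\frac{y}{2} + \frac{\pi}{3} \right)} + 3 y^{2} \sin{\left(\frac{y}{2} + \frac{\pi}{3} \right)} + y + 6 \sin{\left(\frac{y}{2} + \frac{\pi}{3} \right)}}{2 y^{4} + y^{2} + 2}; value = 3 \cos{\left(\frac{\pi}{6} + \frac{5}{4} \right)} - \frac{1387}{119543} - 3 \cos{\left(\frac{\pi}{6} + \frac{3}{2} \right)}

Recover f(y) by differentiating a candidate F(y); any mismatch rules it out.
F(y) = \frac{6 y^{4} \sin{\left(\frac{y}{2} + \frac{\pi}{3} \right)} + 3 y^{2} \sin{\left(\frac{y}{2} + \frac{\pi}{3} \right)} + y + 6 \sin{\left(\frac{y}{2} + \frac{\pi}{3} \right)}}{2 y^{4} + y^{2} + 2} is an antiderivative of f.
Check: d/dy[\frac{6 y^{4} \sin{\left(\frac{y}{2} + \frac{\pi}{3} \right)} + 3 y^{2} \sin{\left(\frac{y}{2} + \frac{\pi}{3} \right)} + y + 6 \sin{\left(\frac{y}{2} + \frac{\pi}{3} \right)}}{2 y^{4} + y^{2} + 2}] = \frac{12 y^{8} \cos{\left(\frac{y}{2} + \frac{\pi}{3} \right)} + 12 y^{6} \cos{\left(\frac{y}{2} + \frac{\pi}{3} \right)} + 27 y^{4} \cos{\left(\frac{y}{2} + \frac{\pi}{3} \right)} - 12 y^{4} + 12 y^{2} \cos{\left(\frac{y}{2} + \frac{\pi}{3} \right)} - 2 y^{2} + 12 \cos{\left(\frac{y}{2} + \frac{\pi}{3} \right)} + 4}{8 y^{8} + 8 y^{6} + 18 y^{4} + 8 y^{2} + 8} = f(y).
F(-5/2) = 3 \cos{\left(\frac{\pi}{6} + \frac{5}{4} \right)} - \frac{20}{691}; F(-3) = 3 \cos{\left(\frac{\pi}{6} + \frac{3}{2} \right)} - \frac{3}{173}.
Integral = F(-5/2) - F(-3) = 3 \cos{\left(\frac{\pi}{6} + \frac{5}{4} \right)} - \frac{1387}{119543} - 3 \cos{\left(\frac{\pi}{6} + \frac{3}{2} \right)}.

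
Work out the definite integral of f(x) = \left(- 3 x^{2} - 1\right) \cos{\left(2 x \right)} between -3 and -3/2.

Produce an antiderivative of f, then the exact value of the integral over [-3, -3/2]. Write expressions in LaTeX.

Antiderivative: F(x) = - \frac{3 x^{2} \sin{\left(2 x \right)}}{2} - \frac{3 x \cos{\left(2 x \right)}}{2} + \frac{\sin{\left(2 x \right)}}{4}; value = - \frac{9 \cos{\left(6 \right)}}{2} + \frac{9 \cos{\left(3 \right)}}{4} + \frac{25 \sin{\left(3 \right)}}{8} - \frac{53 \sin{\left(6 \right)}}{4}

For F(x) to be correct the identity F'(x) - f(x) = 0 must hold.
F(x) = - \frac{3 x^{2} \sin{\left(2 x \right)}}{2} - \frac{3 x \cos{\left(2 x \right)}}{2} + \frac{\sin{\left(2 x \right)}}{4} is an antiderivative of f.
Check: d/dx[- \frac{3 x^{2} \sin{\left(2 x \right)}}{2} - \frac{3 x \cos{\left(2 x \right)}}{2} + \frac{\sin{\left(2 x \right)}}{4}] = - 3 x^{2} \cos{\left(2 x \right)} - \cos{\left(2 x \right)}, which equals f(x).
F(-3/2) = \frac{9 \cos{\left(3 \right)}}{4} + \frac{25 \sin{\left(3 \right)}}{8}; F(-3) = \frac{53 \sin{\left(6 \right)}}{4} + \frac{9 \cos{\left(6 \right)}}{2}.
Integral = F(-3/2) - F(-3) = - \frac{9 \cos{\left(6 \right)}}{2} + \frac{9 \cos{\left(3 \right)}}{4} + \frac{25 \sin{\left(3 \right)}}{8} - \frac{53 \sin{\left(6 \right)}}{4}.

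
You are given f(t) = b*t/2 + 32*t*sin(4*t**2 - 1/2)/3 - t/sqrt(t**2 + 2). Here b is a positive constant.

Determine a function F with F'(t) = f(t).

The integrand splits into summands that can be handled one at a time.
Check: d/dt[b*t**2/4 - sqrt(t**2 + 2) - 4*cos(4*t**2 - 1/2)/3] = (3*b*t*sqrt(t**2 + 2) + 64*t*sqrt(t**2 + 2)*sin(4*t**2 - 1/2) - 6*t)/(6*sqrt(t**2 + 2)), which equals f(t).

An antiderivative is F(t) = b*t**2/4 - sqrt(t**2 + 2) - 4*cos(4*t**2 - 1/2)/3.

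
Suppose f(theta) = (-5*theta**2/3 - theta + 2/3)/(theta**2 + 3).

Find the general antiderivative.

Any candidate F(theta) must reproduce f(theta) exactly when differentiated.
Check: d/dtheta[-5*theta/3 - log(theta**2 + 3)/2 + 17*sqrt(3)*atan(sqrt(3)*theta/3)/9] = (-5*theta**2 - 3*theta + 2)/(3*theta**2 + 9), which equals f(theta).

F(theta) = -5*theta/3 - log(theta**2 + 3)/2 + 17*sqrt(3)*atan(sqrt(3)*theta/3)/9 + C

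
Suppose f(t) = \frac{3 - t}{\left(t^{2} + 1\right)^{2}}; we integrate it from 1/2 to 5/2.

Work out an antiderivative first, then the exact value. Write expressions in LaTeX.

Antiderivative: F(t) = - \frac{- 3 t - 1}{2 t^{2} + 2} + \frac{3 \operatorname{atan}{\left(t \right)}}{2}; value = - \frac{3 \operatorname{atan}{\left(\frac{1}{2} \right)}}{2} - \frac{12}{29} + \frac{3 \operatorname{atan}{\left(\frac{5}{2} \right)}}{2}

Any candidate F(t) must reproduce f(t) exactly when differentiated.
F(t) = - \frac{- 3 t - 1}{2 t^{2} + 2} + \frac{3 \operatorname{atan}{\left(t \right)}}{2} is an antiderivative of f.
Check: d/dt[- \frac{- 3 t - 1}{2 t^{2} + 2} + \frac{3 \operatorname{atan}{\left(t \right)}}{2}] = \frac{3 - t}{t^{4} + 2 t^{2} + 1}, which equals f(t).
F(5/2) = \frac{17}{29} + \frac{3 \operatorname{atan}{\left(\frac{5}{2} \right)}}{2}; F(1/2) = \frac{3 \operatorname{atan}{\left(\frac{1}{2} \right)}}{2} + 1.
Integral = F(5/2) - F(1/2) = - \frac{3 \operatorname{atan}{\left(\frac{1}{2} \right)}}{2} - \frac{12}{29} + \frac{3 \operatorname{atan}{\left(\frac{5}{2} \right)}}{2}.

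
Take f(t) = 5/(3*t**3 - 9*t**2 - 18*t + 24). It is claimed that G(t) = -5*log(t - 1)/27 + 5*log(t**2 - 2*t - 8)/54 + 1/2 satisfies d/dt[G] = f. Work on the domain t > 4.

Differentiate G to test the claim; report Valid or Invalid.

Valid - the claim checks out under differentiation.

d/dt[G] = 5/(3*t**3 - 9*t**2 - 18*t + 24)
This equals f(t) exactly, so the claim holds.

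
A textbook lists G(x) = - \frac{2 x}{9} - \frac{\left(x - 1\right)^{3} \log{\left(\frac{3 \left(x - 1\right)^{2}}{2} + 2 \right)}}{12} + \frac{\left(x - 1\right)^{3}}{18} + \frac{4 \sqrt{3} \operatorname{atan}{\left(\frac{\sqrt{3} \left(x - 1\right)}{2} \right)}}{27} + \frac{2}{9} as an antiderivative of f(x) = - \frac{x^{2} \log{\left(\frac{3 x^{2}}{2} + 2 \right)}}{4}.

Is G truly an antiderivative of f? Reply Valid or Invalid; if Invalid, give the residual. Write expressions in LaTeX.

d/dx[G] = - \frac{x^{2} \log{\left(\frac{3 x^{2}}{2} - 3 x + \frac{7}{2} \right)}}{4} + \frac{x \log{\left(\frac{3 x^{2}}{2} - 3 x + \frac{7}{2} \right)}}{2} - \frac{\log{\left(\frac{3 x^{2}}{2} - 3 x + \frac{7}{2} \right)}}{4}
d/dx[G] - f(x) = \frac{x^{2} \log{\left(\frac{3 x^{2}}{2} + 2 \right)}}{4} - \frac{x^{2} \log{\left(\frac{3 x^{2}}{2} - 3 x + \frac{7}{2} \right)}}{4} + \frac{x \log{\left(\frac{3 x^{2}}{2} - 3 x + \frac{7}{2} \right)}}{2} - \frac{\log{\left(\frac{3 x^{2}}{2} - 3 x + \frac{7}{2} \right)}}{4} != 0.

Invalid: d/dx[G] - f = \frac{x^{2} \log{\left(\frac{3 x^{2}}{2} + 2 \right)}}{4} - \frac{x^{2} \log{\left(\frac{3 x^{2}}{2} - 3 x + \frac{7}{2} \right)}}{4} + \frac{x \log{\left(\frac{3 x^{2}}{2} - 3 x + \frac{7}{2} \right)}}{2} - \frac{\log{\left(\frac{3 x^{2}}{2} - 3 x + \frac{7}{2} \right)}}{4}, which is not 0.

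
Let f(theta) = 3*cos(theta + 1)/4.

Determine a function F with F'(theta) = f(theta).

For F(theta) to be correct the identity F'(theta) - f(theta) = 0 must hold.
Check: d/dtheta[3*sin(theta + 1)/4] = 3*cos(theta + 1)/4 = f(theta).

An antiderivative is F(theta) = 3*sin(theta + 1)/4.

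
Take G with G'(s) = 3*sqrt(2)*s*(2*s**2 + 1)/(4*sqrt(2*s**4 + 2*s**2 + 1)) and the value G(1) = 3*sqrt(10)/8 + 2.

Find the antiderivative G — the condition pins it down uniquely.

G(s) = 3*sqrt(s**4 + s**2 + 1/2)/4 + 2

G'(s) matches the chain-rule pattern g'(h)*h' with inner function h(s) = s**4 + s**2 + 1/2; substituting u = h(s) collapses the integral.
A general antiderivative is 3*sqrt(s**4 + s**2 + 1/2)/4 + C.
The condition gives C = 3*sqrt(10)/8 + 2 - (3*sqrt(10)/8) = 2.
So G(s) = 3*sqrt(s**4 + s**2 + 1/2)/4 + 2.
Check: d/ds[3*sqrt(s**4 + s**2 + 1/2)/4 + 2] = (6*sqrt(2)*s**3 + 3*sqrt(2)*s)/(4*sqrt(2*s**4 + 2*s**2 + 1)), which equals G'(s).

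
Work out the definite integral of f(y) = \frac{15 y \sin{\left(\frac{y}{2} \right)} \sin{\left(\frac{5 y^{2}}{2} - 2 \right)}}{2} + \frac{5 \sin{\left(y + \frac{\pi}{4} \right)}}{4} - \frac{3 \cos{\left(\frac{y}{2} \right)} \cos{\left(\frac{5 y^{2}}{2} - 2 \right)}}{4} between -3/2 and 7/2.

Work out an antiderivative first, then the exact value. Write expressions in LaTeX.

The integrand splits into summands that can be handled one at a time.
F(y) = - \frac{3 \sin{\left(\frac{y}{2} \right)} \cos{\left(\frac{5 y^{2}}{2} - 2 \right)}}{2} - \frac{5 \cos{\left(y + \frac{\pi}{4} \right)}}{4} is an antiderivative of f.
Check: d/dy[- \frac{3 \sin{\left(\frac{y}{2} \right)} \cos{\left(\frac{5 y^{2}}{2} - 2 \right)}}{2} - \frac{5 \cos{\left(y + \frac{\pi}{4} \right)}}{4}] = \frac{15 y \sin{\left(\frac{y}{2} \right)} \sin{\left(\frac{5 y^{2}}{2} - 2 \right)}}{2} + \frac{5 \sin{\left(y + \frac{\pi}{4} \right)}}{4} - \frac{3 \cos{\left(\frac{y}{2} \right)} \cos{\left(\frac{5 y^{2}}{2} - 2 \right)}}{4} = f(y).
F(7/2) = - \frac{5 \cos{\left(\frac{\pi}{4} + \frac{7}{2} \right)}}{4} - \frac{3 \sin{\left(\frac{7}{4} \right)} \cos{\left(\frac{229}{8} \right)}}{2}; F(-3/2) = - \frac{5 \sin{\left(\frac{\pi}{4} + \frac{3}{2} \right)}}{4} + \frac{3 \sin{\left(\frac{3}{4} \right)} \cos{\left(\frac{29}{8} \right)}}{2}.
Integral = F(7/2) - F(-3/2) = - \frac{5 \cos{\left(\frac{\pi}{4} + \frac{7}{2} \right)}}{4} - \frac{3 \sin{\left(\frac{3}{4} \right)} \cos{\left(\frac{29}{8} \right)}}{2} + \frac{5 \sin{\left(\frac{\pi}{4} + \frac{3}{2} \right)}}{4} - \frac{3 \sin{\left(\frac{7}{4} \right)} \cos{\left(\frac{229}{8} \right)}}{2}.

Antiderivative: F(y) = - \frac{3 \sin{\left(\frac{y}{2} \right)} \cos{\left(\frac{5 y^{2}}{2} - 2 \right)}}{2} - \frac{5 \cos{\left(y + \frac{\pi}{4} \right)}}{4}; value = - \frac{5 \cos{\left(\frac{\pi}{4} + \frac{7}{2} \right)}}{4} - \frac{3 \sin{\left(\frac{3}{4} \right)} \cos{\left(\frac{29}{8} \right)}}{2} + \frac{5 \sin{\left(\frac{\pi}{4} + \frac{3}{2} \right)}}{4} - \frac{3 \sin{\left(\frac{7}{4} \right)} \cos{\left(\frac{229}{8} \right)}}{2}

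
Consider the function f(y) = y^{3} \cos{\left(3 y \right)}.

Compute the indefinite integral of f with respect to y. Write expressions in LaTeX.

F(y) = \frac{y^{3} \sin{\left(3 y \right)}}{3} + \frac{y^{2} \cos{\left(3 y \right)}}{3} - \frac{2 y \sin{\left(3 y \right)}}{9} - \frac{2 \cos{\left(3 y \right)}}{27} + C

Whatever form F(y) takes, F'(y) = f(y) is non-negotiable.
Check: d/dy[\frac{y^{3} \sin{\left(3 y \right)}}{3} + \frac{y^{2} \cos{\left(3 y \right)}}{3} - \frac{2 y \sin{\left(3 y \right)}}{9} - \frac{2 \cos{\left(3 y \right)}}{27}] = y^{3} \cos{\left(3 y \right)} = f(y).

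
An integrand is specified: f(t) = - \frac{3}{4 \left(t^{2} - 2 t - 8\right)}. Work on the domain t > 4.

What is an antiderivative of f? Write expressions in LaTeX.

An antiderivative is F(t) = \frac{- \log{\left(t - 4 \right)} + \log{\left(t + 2 \right)}}{8}.

Factor the denominator (4 \left(t - 4\right) \left(t + 2\right)) and decompose: f = \frac{1}{8 \left(t + 2\right)} - \frac{1}{8 \left(t - 4\right)}; each piece integrates to a log, atan, or power term.
Check: d/dt[\frac{- \log{\left(t - 4 \right)} + \log{\left(t + 2 \right)}}{8}] = - \frac{3}{4 t^{2} - 8 t - 32}, which equals f(t).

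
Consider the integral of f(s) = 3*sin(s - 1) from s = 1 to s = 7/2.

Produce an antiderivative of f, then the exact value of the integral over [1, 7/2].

Whatever form F(s) takes, F'(s) = f(s) is non-negotiable.
F(s) = -3*cos(s - 1) is an antiderivative of f.
Check: d/ds[-3*cos(s - 1)] = 3*sin(s - 1) = f(s).
F(7/2) = -3*cos(5/2); F(1) = -3.
Integral = F(7/2) - F(1) = 3 - 3*cos(5/2).

Antiderivative: F(s) = -3*cos(s - 1); value = 3 - 3*cos(5/2)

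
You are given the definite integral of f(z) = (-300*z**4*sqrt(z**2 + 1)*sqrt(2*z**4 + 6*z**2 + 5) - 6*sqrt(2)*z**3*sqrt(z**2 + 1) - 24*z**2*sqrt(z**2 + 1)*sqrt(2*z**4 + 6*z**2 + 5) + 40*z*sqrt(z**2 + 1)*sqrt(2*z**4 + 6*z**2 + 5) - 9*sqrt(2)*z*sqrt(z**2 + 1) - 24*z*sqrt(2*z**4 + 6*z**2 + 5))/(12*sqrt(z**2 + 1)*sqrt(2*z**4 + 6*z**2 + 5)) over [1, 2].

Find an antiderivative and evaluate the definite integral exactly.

Antiderivative: F(z) = -(120*z**5 + 16*z**3 - 40*z**2 + 48*sqrt(z**2 + 1) + 3*sqrt(2)*sqrt(2*z**4 + 6*z**2 + 5) + 48)/24; value = -464/3 - 2*sqrt(5) - sqrt(122)/8 + sqrt(26)/8 + 2*sqrt(2)

Since d/dz undoes antidifferentiation here, F'(z) = f(z) is required of F(z).
F(z) = -(120*z**5 + 16*z**3 - 40*z**2 + 48*sqrt(z**2 + 1) + 3*sqrt(2)*sqrt(2*z**4 + 6*z**2 + 5) + 48)/24 is an antiderivative of f.
Check: d/dz[-(120*z**5 + 16*z**3 - 40*z**2 + 48*sqrt(z**2 + 1) + 3*sqrt(2)*sqrt(2*z**4 + 6*z**2 + 5) + 48)/24] = (-300*z**4*sqrt(z**2 + 1)*sqrt(2*z**4 + 6*z**2 + 5) - 6*sqrt(2)*z**3*sqrt(z**2 + 1) - 24*z**2*sqrt(z**2 + 1)*sqrt(2*z**4 + 6*z**2 + 5) + 40*z*sqrt(z**2 + 1)*sqrt(2*z**4 + 6*z**2 + 5) - 9*sqrt(2)*z*sqrt(z**2 + 1) - 24*z*sqrt(2*z**4 + 6*z**2 + 5))/(12*sqrt(z**2 + 1)*sqrt(2*z**4 + 6*z**2 + 5)) = f(z).
F(2) = -482/3 - 2*sqrt(5) - sqrt(122)/8; F(1) = -6 - 2*sqrt(2) - sqrt(26)/8.
Integral = F(2) - F(1) = -464/3 - 2*sqrt(5) - sqrt(122)/8 + sqrt(26)/8 + 2*sqrt(2).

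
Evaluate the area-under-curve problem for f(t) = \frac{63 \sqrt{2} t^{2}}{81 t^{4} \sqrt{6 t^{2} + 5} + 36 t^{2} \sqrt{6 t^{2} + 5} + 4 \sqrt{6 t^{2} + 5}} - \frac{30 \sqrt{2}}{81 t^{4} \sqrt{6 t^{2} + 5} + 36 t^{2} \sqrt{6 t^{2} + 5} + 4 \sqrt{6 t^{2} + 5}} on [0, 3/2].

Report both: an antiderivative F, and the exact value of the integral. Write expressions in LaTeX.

The integrand splits into summands that can be handled one at a time.
F(t) = - \frac{3 \sqrt{2} t \sqrt{6 t^{2} + 5}}{9 t^{2} + 2} is an antiderivative of f.
Check: d/dt[- \frac{3 \sqrt{2} t \sqrt{6 t^{2} + 5}}{9 t^{2} + 2}] = \frac{63 \sqrt{2} t^{2} - 30 \sqrt{2}}{81 t^{4} \sqrt{6 t^{2} + 5} + 36 t^{2} \sqrt{6 t^{2} + 5} + 4 \sqrt{6 t^{2} + 5}}, which equals f(t).
F(3/2) = - \frac{18 \sqrt{37}}{89}; F(0) = 0.
Integral = F(3/2) - F(0) = - \frac{18 \sqrt{37}}{89}.

Antiderivative: F(t) = - \frac{3 \sqrt{2} t \sqrt{6 t^{2} + 5}}{9 t^{2} + 2}; value = - \frac{18 \sqrt{37}}{89}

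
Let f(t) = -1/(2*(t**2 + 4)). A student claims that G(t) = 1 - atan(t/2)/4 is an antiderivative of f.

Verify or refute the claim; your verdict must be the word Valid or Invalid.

d/dt[G] = -1/(2*t**2 + 8)
This equals f(t) exactly, so the claim holds.

Valid - differentiating G returns exactly f.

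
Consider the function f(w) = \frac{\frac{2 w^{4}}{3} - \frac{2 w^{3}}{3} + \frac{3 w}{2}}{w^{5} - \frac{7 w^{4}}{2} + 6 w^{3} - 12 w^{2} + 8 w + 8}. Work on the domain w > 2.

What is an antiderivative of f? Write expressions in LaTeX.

Factor the denominator (3 \left(w - 2\right)^{2} \left(2 w + 1\right) \left(w^{2} + 4\right)) and decompose: f = \frac{66 w + 103}{204 \left(w^{2} + 4\right)} - \frac{4}{85 \left(2 w + 1\right)} + \frac{11}{30 \left(w - 2\right)} + \frac{5}{12 \left(w - 2\right)^{2}}; each piece integrates to a log, atan, or power term.
Check: d/dw[\frac{748 w \log{\left(w - 2 \right)} - 48 w \log{\left(w + \frac{1}{2} \right)} + 330 w \log{\left(w^{2} + 4 \right)} + 515 w \operatorname{atan}{\left(\frac{w}{2} \right)} - 1496 \log{\left(w - 2 \right)} + 96 \log{\left(w + \frac{1}{2} \right)} - 660 \log{\left(w^{2} + 4 \right)} - 1030 \operatorname{atan}{\left(\frac{w}{2} \right)} - 850}{2040 \left(w - 2\right)}] = \frac{4 w^{4} - 4 w^{3} + 9 w}{6 w^{5} - 21 w^{4} + 36 w^{3} - 72 w^{2} + 48 w + 48}, which equals f(w).

An antiderivative is F(w) = \frac{748 w \log{\left(w - 2 \right)} - 48 w \log{\left(w + \frac{1}{2} \right)} + 330 w \log{\left(w^{2} + 4 \right)} + 515 w \operatorname{atan}{\left(\frac{w}{2} \right)} - 1496 \log{\left(w - 2 \right)} + 96 \log{\left(w + \frac{1}{2} \right)} - 660 \log{\left(w^{2} + 4 \right)} - 1030 \operatorname{atan}{\left(\frac{w}{2} \right)} - 850}{2040 \left(w - 2\right)}.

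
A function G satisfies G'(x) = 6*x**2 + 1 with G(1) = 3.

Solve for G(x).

G(x) = x*(2*x**2 + 1)

Differentiate the proposed G(x) back; it has to land on the given G'(x).
A general antiderivative is 2*x**3 + x + C.
The condition gives C = 3 - (3) = 0.
So G(x) = x*(2*x**2 + 1).
Check: d/dx[x*(2*x**2 + 1)] = 6*x**2 + 1 = G'(x).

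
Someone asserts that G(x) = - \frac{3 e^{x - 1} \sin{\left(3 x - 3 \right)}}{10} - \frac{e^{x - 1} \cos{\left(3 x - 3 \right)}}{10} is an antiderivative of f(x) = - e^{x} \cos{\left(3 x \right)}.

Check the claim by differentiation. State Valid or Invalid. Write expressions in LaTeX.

d/dx[G] = - \frac{e^{x} \cos{\left(3 x - 3 \right)}}{e}
d/dx[G] - f(x) = e^{x} \cos{\left(3 x \right)} - \frac{e^{x} \cos{\left(3 x - 3 \right)}}{e} != 0.

Invalid: d/dx[G] - f = e^{x} \cos{\left(3 x \right)} - \frac{e^{x} \cos{\left(3 x - 3 \right)}}{e}, which is not 0.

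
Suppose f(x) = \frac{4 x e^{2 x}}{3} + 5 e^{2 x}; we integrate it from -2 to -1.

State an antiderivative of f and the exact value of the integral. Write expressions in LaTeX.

Recognize the product-rule pattern: f = u'v + uv' with u = \frac{2 x}{3} + \frac{13}{6}, v = e^{2 x}, so integration by parts undoes it.
F(x) = \frac{\left(4 x + 13\right) e^{2 x}}{6} is an antiderivative of f.
Check: d/dx[\frac{\left(4 x + 13\right) e^{2 x}}{6}] = \frac{4 x e^{2 x}}{3} + 5 e^{2 x} = f(x).
F(-1) = \frac{3}{2 e^{2}}; F(-2) = \frac{5}{6 e^{4}}.
Integral = F(-1) - F(-2) = - \frac{5}{6 e^{4}} + \frac{3}{2 e^{2}}.

Antiderivative: F(x) = \frac{\left(4 x + 13\right) e^{2 x}}{6}; value = - \frac{5}{6 e^{4}} + \frac{3}{2 e^{2}}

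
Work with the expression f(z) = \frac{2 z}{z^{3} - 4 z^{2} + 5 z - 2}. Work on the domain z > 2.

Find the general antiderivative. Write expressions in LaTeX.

F(z) = 4 \log{\left(z - 2 \right)} - 4 \log{\left(z - 1 \right)} + \frac{2}{z - 1} + C

The denominator factors as \left(z - 2\right) \left(z - 1\right)^{2}; partial fractions split f into directly integrable pieces: - \frac{4}{z - 1} - \frac{2}{\left(z - 1\right)^{2}} + \frac{4}{z - 2}.
Check: d/dz[4 \log{\left(z - 2 \right)} - 4 \log{\left(z - 1 \right)} + \frac{2}{z - 1}] = \frac{2 z}{z^{3} - 4 z^{2} + 5 z - 2} = f(z).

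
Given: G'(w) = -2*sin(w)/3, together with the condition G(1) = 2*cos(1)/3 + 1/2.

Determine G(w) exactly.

Whatever form G(w) takes, its d/dw must return the stated G'(w).
A general antiderivative is 2*cos(w)/3 + C.
The condition gives C = 2*cos(1)/3 + 1/2 - (2*cos(1)/3) = 1/2.
So G(w) = (4*cos(w) + 3)/6.
Check: d/dw[(4*cos(w) + 3)/6] = -2*sin(w)/3 = G'(w).

G(w) = (4*cos(w) + 3)/6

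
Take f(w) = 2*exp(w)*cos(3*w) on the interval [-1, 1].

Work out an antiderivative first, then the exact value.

Antiderivative: F(w) = 3*exp(w)*sin(3*w)/5 + exp(w)*cos(3*w)/5; value = exp(1)*cos(3)/5 + 3*exp(-1)*sin(3)/5 - exp(-1)*cos(3)/5 + 3*exp(1)*sin(3)/5

An antiderivative F(w) passes only if d/dw[F] lands on f(w) exactly.
F(w) = 3*exp(w)*sin(3*w)/5 + exp(w)*cos(3*w)/5 is an antiderivative of f.
Check: d/dw[3*exp(w)*sin(3*w)/5 + exp(w)*cos(3*w)/5] = 2*exp(w)*cos(3*w) = f(w).
F(1) = exp(1)*cos(3)/5 + 3*exp(1)*sin(3)/5; F(-1) = exp(-1)*cos(3)/5 - 3*exp(-1)*sin(3)/5.
Integral = F(1) - F(-1) = exp(1)*cos(3)/5 + 3*exp(-1)*sin(3)/5 - exp(-1)*cos(3)/5 + 3*exp(1)*sin(3)/5.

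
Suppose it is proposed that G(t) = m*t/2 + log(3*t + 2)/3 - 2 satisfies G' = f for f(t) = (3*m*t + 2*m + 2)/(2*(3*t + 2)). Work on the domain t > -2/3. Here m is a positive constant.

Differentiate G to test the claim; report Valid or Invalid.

Valid - differentiating G returns exactly f.

d/dt[G] = (3*m*t + 2*m + 2)/(6*t + 4)
This equals f(t) exactly, so the claim holds.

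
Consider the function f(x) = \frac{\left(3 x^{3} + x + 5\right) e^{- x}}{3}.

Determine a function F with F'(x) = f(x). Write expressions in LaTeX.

Recognize the product-rule pattern: f = u'v + uv' with u = - x^{3} - 3 x^{2} - \frac{19 x}{3} - 8, v = e^{- x}, so integration by parts undoes it.
Check: d/dx[\frac{\left(- 3 x^{3} - 9 x^{2} - 19 x - 24\right) e^{- x}}{3}] = \frac{\left(3 x^{3} + x + 5\right) e^{- x}}{3} = f(x).

An antiderivative is F(x) = \frac{\left(- 3 x^{3} - 9 x^{2} - 19 x - 24\right) e^{- x}}{3}.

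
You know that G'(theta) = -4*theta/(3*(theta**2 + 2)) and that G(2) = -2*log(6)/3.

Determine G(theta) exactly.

G(theta) = -2*log(theta**2 + 2)/3

The substitution u = theta**2 + 2 works: G'(theta) is exactly (dG/du)*(du/dtheta) for that inner function.
A general antiderivative is -2*log(theta**2 + 2)/3 + C.
The condition gives C = -2*log(6)/3 - (-2*log(6)/3) = 0.
So G(theta) = -2*log(theta**2 + 2)/3.
Check: d/dtheta[-2*log(theta**2 + 2)/3] = -4*theta/(3*theta**2 + 6), which equals G'(theta).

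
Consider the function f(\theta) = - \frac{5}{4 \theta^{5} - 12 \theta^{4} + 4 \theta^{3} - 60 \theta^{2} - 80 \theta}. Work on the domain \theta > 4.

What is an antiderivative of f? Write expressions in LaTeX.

An antiderivative is F(\theta) = \frac{\log{\left(\theta \right)}}{16} - \frac{\log{\left(\theta - 4 \right)}}{336} - \frac{\log{\left(\theta + 1 \right)}}{24} - \frac{\log{\left(\theta^{2} + 5 \right)}}{112} - \frac{\sqrt{5} \operatorname{atan}{\left(\frac{\sqrt{5} \theta}{5} \right)}}{168}.

Factor the denominator (4 \theta \left(\theta - 4\right) \left(\theta + 1\right) \left(\theta^{2} + 5\right)) and decompose: f = - \frac{3 \theta + 5}{168 \left(\theta^{2} + 5\right)} - \frac{1}{24 \left(\theta + 1\right)} - \frac{1}{336 \left(\theta - 4\right)} + \frac{1}{16 \theta}; each piece integrates to a log, atan, or power term.
Check: d/d\theta[\frac{\log{\left(\theta \right)}}{16} - \frac{\log{\left(\theta - 4 \right)}}{336} - \frac{\log{\left(\theta + 1 \right)}}{24} - \frac{\log{\left(\theta^{2} + 5 \right)}}{112} - \frac{\sqrt{5} \operatorname{atan}{\left(\frac{\sqrt{5} \theta}{5} \right)}}{168}] = - \frac{5}{4 \theta^{5} - 12 \theta^{4} + 4 \theta^{3} - 60 \theta^{2} - 80 \theta} = f(\theta).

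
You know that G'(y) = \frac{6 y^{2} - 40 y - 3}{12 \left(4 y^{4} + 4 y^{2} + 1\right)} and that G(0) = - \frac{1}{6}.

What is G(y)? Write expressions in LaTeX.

G(y) = - \frac{24 y^{2} + 3 y + 2}{12 \left(2 y^{2} + 1\right)}

G'(y) has the shape u'v + uv' for u = \frac{1}{4 y^{2} + 2} and v = \frac{5}{3} - \frac{y}{2} — it is the derivative of the product u*v.
A general antiderivative is \frac{\frac{5}{3} - \frac{y}{2}}{4 y^{2} + 2} + C.
The condition gives C = - \frac{1}{6} - (\frac{5}{6}) = -1.
So G(y) = - \frac{24 y^{2} + 3 y + 2}{12 \left(2 y^{2} + 1\right)}.
Check: d/dy[- \frac{24 y^{2} + 3 y + 2}{12 \left(2 y^{2} + 1\right)}] = \frac{6 y^{2} - 40 y - 3}{48 y^{4} + 48 y^{2} + 12}, which equals G'(y).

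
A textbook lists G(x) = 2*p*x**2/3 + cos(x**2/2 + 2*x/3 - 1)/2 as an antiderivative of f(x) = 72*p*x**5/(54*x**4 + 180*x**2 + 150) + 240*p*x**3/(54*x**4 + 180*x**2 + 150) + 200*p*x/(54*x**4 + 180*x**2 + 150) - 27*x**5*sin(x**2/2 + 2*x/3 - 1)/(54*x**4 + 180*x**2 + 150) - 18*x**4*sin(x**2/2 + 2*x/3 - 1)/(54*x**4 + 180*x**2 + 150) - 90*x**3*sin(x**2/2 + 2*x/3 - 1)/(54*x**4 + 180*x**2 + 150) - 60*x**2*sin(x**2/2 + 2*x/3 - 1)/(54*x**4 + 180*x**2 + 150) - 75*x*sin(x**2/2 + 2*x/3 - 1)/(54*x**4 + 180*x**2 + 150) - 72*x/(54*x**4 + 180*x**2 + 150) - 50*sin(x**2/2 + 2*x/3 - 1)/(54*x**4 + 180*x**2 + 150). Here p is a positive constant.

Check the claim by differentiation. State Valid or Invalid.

d/dx[G] = 4*p*x/3 - x*sin(x**2/2 + 2*x/3 - 1)/2 - sin(x**2/2 + 2*x/3 - 1)/3
d/dx[G] - f(x) = 12*x/(9*x**4 + 30*x**2 + 25) != 0.

Invalid: d/dx[G] - f = 12*x/(9*x**4 + 30*x**2 + 25), which is not 0.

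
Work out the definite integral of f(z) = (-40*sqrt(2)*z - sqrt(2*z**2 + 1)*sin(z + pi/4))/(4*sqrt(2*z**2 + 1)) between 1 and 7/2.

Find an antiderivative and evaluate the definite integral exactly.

Any candidate F(z) must reproduce f(z) exactly when differentiated.
F(z) = (-20*sqrt(2)*sqrt(2*z**2 + 1) + cos(z + pi/4))/4 is an antiderivative of f.
Check: d/dz[(-20*sqrt(2)*sqrt(2*z**2 + 1) + cos(z + pi/4))/4] = (-40*sqrt(2)*z - sqrt(2*z**2 + 1)*sin(z + pi/4))/(4*sqrt(2*z**2 + 1)) = f(z).
F(7/2) = -5*sqrt(51) + cos(pi/4 + 7/2)/4; F(1) = -5*sqrt(6) + cos(pi/4 + 1)/4.
Integral = F(7/2) - F(1) = -5*sqrt(51) + cos(pi/4 + 7/2)/4 - cos(pi/4 + 1)/4 + 5*sqrt(6).

Antiderivative: F(z) = (-20*sqrt(2)*sqrt(2*z**2 + 1) + cos(z + pi/4))/4; value = -5*sqrt(51) + cos(pi/4 + 7/2)/4 - cos(pi/4 + 1)/4 + 5*sqrt(6)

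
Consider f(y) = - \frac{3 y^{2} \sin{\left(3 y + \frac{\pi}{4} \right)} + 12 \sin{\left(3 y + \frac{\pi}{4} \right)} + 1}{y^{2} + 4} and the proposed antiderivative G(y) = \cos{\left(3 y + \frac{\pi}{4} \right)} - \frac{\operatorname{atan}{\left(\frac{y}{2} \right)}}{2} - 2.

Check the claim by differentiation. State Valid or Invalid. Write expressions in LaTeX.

Valid - differentiating G returns exactly f.

d/dy[G] = \frac{- 3 y^{2} \sin{\left(3 y + \frac{\pi}{4} \right)} - 12 \sin{\left(3 y + \frac{\pi}{4} \right)} - 1}{y^{2} + 4}
This equals f(y) exactly, so the claim holds.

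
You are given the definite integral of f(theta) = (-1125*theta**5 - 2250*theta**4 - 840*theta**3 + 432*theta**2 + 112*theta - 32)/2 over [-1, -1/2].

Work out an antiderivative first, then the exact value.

f matches the chain-rule pattern g'(h)*h' with inner function h(theta) = 5*theta**2 + 4*theta - 4/3; substituting u = h(theta) collapses the integral.
F(theta) = -375*theta**6/4 - 225*theta**5 - 105*theta**4 + 72*theta**3 + 28*theta**2 - 16*theta is an antiderivative of f.
Check: d/dtheta[-375*theta**6/4 - 225*theta**5 - 105*theta**4 + 72*theta**3 + 28*theta**2 - 16*theta] = -1125*theta**5/2 - 1125*theta**4 - 420*theta**3 + 216*theta**2 + 56*theta - 16, which equals f(theta).
F(-1/2) = 1281/256; F(-1) = -7/4.
Integral = F(-1/2) - F(-1) = 1729/256.

Antiderivative: F(theta) = -375*theta**6/4 - 225*theta**5 - 105*theta**4 + 72*theta**3 + 28*theta**2 - 16*theta; value = 1729/256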